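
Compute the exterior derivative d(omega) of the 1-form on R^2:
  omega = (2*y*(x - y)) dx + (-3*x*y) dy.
d(omega) = (-2*x + y) dx ∧ dy

For a 1-form omega = sum_i f_i dx_i, the exterior derivative is
  d(omega) = sum_{i < j} (∂f_j/∂x_i - ∂f_i/∂x_j) dx_i ∧ dx_j.
  coefficient of dx ∧ dy: ∂f_2/∂x - ∂f_1/∂y = ∂(-3*x*y)/∂x - ∂(2*y*(x - y))/∂y = -2*x + y
Assembling: d(omega) = (-2*x + y) dx ∧ dy.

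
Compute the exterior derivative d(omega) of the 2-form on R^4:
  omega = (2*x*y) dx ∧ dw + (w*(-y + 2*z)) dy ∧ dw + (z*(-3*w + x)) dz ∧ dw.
d(omega) = (-2*x) dx ∧ dy ∧ dw + (-2*w) dy ∧ dz ∧ dw + (z) dx ∧ dz ∧ dw

For a 2-form omega = sum_{i<j} g_{ij} dx_i ∧ dx_j, the exterior derivative is
  d(omega) = sum_{i<j} d(g_{ij}) ∧ dx_i ∧ dx_j = sum_{i<j, k} (∂g_{ij}/∂x_k) dx_k ∧ dx_i ∧ dx_j.
Expand each term, using dx_k ∧ dx_i ∧ dx_j = sgn(permutation) dx_{(a)} ∧ dx_{(b)} ∧ dx_{(c)} with (a < b < c) sorted:
  d(2*x*y) includes (∂/∂y)(2*x*y) dy = (2*x) dy, which multiplied by dx ∧ dw gives (-2*x) dx ∧ dy ∧ dw
  d(w*(-y + 2*z)) includes (∂/∂z)(w*(-y + 2*z)) dz = (2*w) dz, which multiplied by dy ∧ dw gives (-2*w) dy ∧ dz ∧ dw
  d(z*(-3*w + x)) includes (∂/∂x)(z*(-3*w + x)) dx = (z) dx, which multiplied by dz ∧ dw gives (z) dx ∧ dz ∧ dw
Collecting like 3-forms: d(omega) = (-2*x) dx ∧ dy ∧ dw + (-2*w) dy ∧ dz ∧ dw + (z) dx ∧ dz ∧ dw.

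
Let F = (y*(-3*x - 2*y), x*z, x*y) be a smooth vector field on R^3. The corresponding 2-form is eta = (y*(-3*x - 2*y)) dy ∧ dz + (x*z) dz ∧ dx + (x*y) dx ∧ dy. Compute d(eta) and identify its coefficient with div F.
d(eta) = (-3*y) dx ∧ dy ∧ dz; div F = -3*y

For a 2-form in R^3 of the form above, applying d gives a 3-form with coefficient ∂P/∂x + ∂Q/∂y + ∂R/∂z:
  ∂P/∂x = -3*y
  ∂Q/∂y = 0
  ∂R/∂z = 0
Sum = -3*y, which is exactly div F.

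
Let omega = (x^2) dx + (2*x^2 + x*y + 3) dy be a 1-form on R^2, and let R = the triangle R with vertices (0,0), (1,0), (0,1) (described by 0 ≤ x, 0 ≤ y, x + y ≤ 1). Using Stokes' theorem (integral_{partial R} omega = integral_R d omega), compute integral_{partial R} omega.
integral_(partial R) omega = 5/6

Stokes: integral_partial_R omega = integral_R d omega with d omega = (∂Q/∂x - ∂P/∂y) dx ∧ dy.
  ∂Q/∂x = 4*x + y
  ∂P/∂y = 0
  integrand = ∂Q/∂x - ∂P/∂y = 4*x + y.
Integrating over R: integral_0^1 integral_0^{1-x} (4*x + y) dy dx = 5/6.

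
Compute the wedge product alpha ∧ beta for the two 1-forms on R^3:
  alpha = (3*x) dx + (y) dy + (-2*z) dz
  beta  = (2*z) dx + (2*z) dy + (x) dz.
alpha ∧ beta = (2*z*(3*x - y)) dx ∧ dy + (3*x^2 + 4*z^2) dx ∧ dz + (x*y + 4*z^2) dy ∧ dz

Distribute the wedge, using dx_i ∧ dx_j = -dx_j ∧ dx_i and dx_i ∧ dx_i = 0. For each pair (i, j) with i < j, the coefficient of dx_i ∧ dx_j in alpha ∧ beta is (alpha_i * beta_j - alpha_j * beta_i). Collecting: alpha ∧ beta = (2*z*(3*x - y)) dx ∧ dy + (3*x^2 + 4*z^2) dx ∧ dz + (x*y + 4*z^2) dy ∧ dz.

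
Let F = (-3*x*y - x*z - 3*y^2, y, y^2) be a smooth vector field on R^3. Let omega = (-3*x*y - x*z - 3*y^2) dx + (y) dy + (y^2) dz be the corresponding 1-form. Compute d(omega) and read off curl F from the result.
d(omega) = (2*y) dy ∧ dz + (-x) dz ∧ dx + (3*x + 6*y) dx ∧ dy; curl F = (2*y, -x, 3*x + 6*y)

d omega = sum_{i<j} (∂f_j/∂x_i - ∂f_i/∂x_j) dx_i ∧ dx_j. Under the identification (dy ∧ dz, dz ∧ dx, dx ∧ dy) ↔ (e_x, e_y, e_z), the coefficients are exactly the components of curl F. Compute:
  ∂R/∂y - ∂Q/∂z = (2*y) - (0) = 2*y
  ∂P/∂z - ∂R/∂x = (-x) - (0) = -x
  ∂Q/∂x - ∂P/∂y = (0) - (-3*x - 6*y) = 3*x + 6*y.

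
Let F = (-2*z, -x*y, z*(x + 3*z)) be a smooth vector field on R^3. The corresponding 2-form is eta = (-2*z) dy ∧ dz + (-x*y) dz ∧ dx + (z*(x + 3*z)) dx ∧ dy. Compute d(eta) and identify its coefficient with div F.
d(eta) = (6*z) dx ∧ dy ∧ dz; div F = 6*z

For a 2-form in R^3 of the form above, applying d gives a 3-form with coefficient ∂P/∂x + ∂Q/∂y + ∂R/∂z:
  ∂P/∂x = 0
  ∂Q/∂y = -x
  ∂R/∂z = x + 6*z
Sum = 6*z, which is exactly div F.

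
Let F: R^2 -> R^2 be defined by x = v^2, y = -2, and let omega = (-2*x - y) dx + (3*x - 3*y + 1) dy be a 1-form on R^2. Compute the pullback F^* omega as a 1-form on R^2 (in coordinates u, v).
F^* omega = (4*v*(1 - v^2)) dv

Using F^*(f dg) = (f ∘ F) d(g ∘ F), substitute each coordinate x_i by F_i(u, v) in f_i, and replace dx_i by d F_i = (∂F_i/∂u) du + (∂F_i/∂v) dv.
  For the x component: f_1(F) = 2 - 2*v^2; d F_1 = (0) du + (2*v) dv
  For the y component: f_2(F) = 3*v^2 + 7; d F_2 = (0) du + (0) dv
Combining and collecting du, dv coefficients:
  coeff of du: 0
  coeff of dv: 4*v*(1 - v^2)
F^* omega = (4*v*(1 - v^2)) dv.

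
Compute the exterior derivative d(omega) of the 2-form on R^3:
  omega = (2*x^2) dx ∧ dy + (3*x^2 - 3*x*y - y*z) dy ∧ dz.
d(omega) = (6*x - 3*y) dx ∧ dy ∧ dz

For a 2-form omega = sum_{i<j} g_{ij} dx_i ∧ dx_j, the exterior derivative is
  d(omega) = sum_{i<j} d(g_{ij}) ∧ dx_i ∧ dx_j = sum_{i<j, k} (∂g_{ij}/∂x_k) dx_k ∧ dx_i ∧ dx_j.
Expand each term, using dx_k ∧ dx_i ∧ dx_j = sgn(permutation) dx_{(a)} ∧ dx_{(b)} ∧ dx_{(c)} with (a < b < c) sorted:
  d(3*x^2 - 3*x*y - y*z) includes (∂/∂x)(3*x^2 - 3*x*y - y*z) dx = (6*x - 3*y) dx, which multiplied by dy ∧ dz gives (6*x - 3*y) dx ∧ dy ∧ dz
Collecting like 3-forms: d(omega) = (6*x - 3*y) dx ∧ dy ∧ dz.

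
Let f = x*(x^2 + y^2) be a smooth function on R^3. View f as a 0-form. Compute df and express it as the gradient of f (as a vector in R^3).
df = (3*x^2 + y^2) dx + (2*x*y) dy + (0) dz; grad f = (3*x^2 + y^2, 2*x*y, 0)

For a 0-form f, d f = (∂f/∂x) dx + (∂f/∂y) dy + (∂f/∂z) dz. The components of the vector representation are exactly the entries of grad f in Cartesian coordinates:
  ∂f/∂x = 3*x^2 + y^2
  ∂f/∂y = 2*x*y
  ∂f/∂z = 0.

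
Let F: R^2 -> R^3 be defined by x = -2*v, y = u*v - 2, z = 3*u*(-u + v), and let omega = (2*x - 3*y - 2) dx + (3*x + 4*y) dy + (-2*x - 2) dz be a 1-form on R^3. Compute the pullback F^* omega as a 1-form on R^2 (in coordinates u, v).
F^* omega = (4*u*v^2 - 24*u*v + 12*u + 6*v^2 - 14*v) du + (4*u^2*v + 12*u*v - 14*u + 8*v - 8) dv

Using F^*(f dg) = (f ∘ F) d(g ∘ F), substitute each coordinate x_i by F_i(u, v) in f_i, and replace dx_i by d F_i = (∂F_i/∂u) du + (∂F_i/∂v) dv.
  For the x component: f_1(F) = -3*u*v - 4*v + 4; d F_1 = (0) du + (-2) dv
  For the y component: f_2(F) = 4*u*v - 6*v - 8; d F_2 = (v) du + (u) dv
  For the z component: f_3(F) = 4*v - 2; d F_3 = (-6*u + 3*v) du + (3*u) dv
Combining and collecting du, dv coefficients:
  coeff of du: 4*u*v^2 - 24*u*v + 12*u + 6*v^2 - 14*v
  coeff of dv: 4*u^2*v + 12*u*v - 14*u + 8*v - 8
F^* omega = (4*u*v^2 - 24*u*v + 12*u + 6*v^2 - 14*v) du + (4*u^2*v + 12*u*v - 14*u + 8*v - 8) dv.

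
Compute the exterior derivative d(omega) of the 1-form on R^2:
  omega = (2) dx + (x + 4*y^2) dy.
d(omega) = (1) dx ∧ dy

For a 1-form omega = sum_i f_i dx_i, the exterior derivative is
  d(omega) = sum_{i < j} (∂f_j/∂x_i - ∂f_i/∂x_j) dx_i ∧ dx_j.
  coefficient of dx ∧ dy: ∂f_2/∂x - ∂f_1/∂y = ∂(x + 4*y^2)/∂x - ∂(2)/∂y = 1
Assembling: d(omega) = (1) dx ∧ dy.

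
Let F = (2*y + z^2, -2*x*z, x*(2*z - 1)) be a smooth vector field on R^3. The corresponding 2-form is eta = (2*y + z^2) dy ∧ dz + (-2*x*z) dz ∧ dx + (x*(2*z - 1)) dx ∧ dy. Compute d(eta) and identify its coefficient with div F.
d(eta) = (2*x) dx ∧ dy ∧ dz; div F = 2*x

For a 2-form in R^3 of the form above, applying d gives a 3-form with coefficient ∂P/∂x + ∂Q/∂y + ∂R/∂z:
  ∂P/∂x = 0
  ∂Q/∂y = 0
  ∂R/∂z = 2*x
Sum = 2*x, which is exactly div F.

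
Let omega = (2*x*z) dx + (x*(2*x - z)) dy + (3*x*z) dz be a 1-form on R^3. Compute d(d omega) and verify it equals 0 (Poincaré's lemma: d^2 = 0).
d(d omega) = 0

Step 1: d omega = sum_{i<j} (∂f_j/∂x_i - ∂f_i/∂x_j) dx_i ∧ dx_j:
  coeff of dx ∧ dy: 4*x - z
  coeff of dx ∧ dz: -2*x + 3*z
  coeff of dy ∧ dz: x
Step 2: Apply d again to each 2-form coefficient. The only possible 3-form in R^3 is dx ∧ dy ∧ dz, with coefficient
  ∂(coeff of dy∧dz)/∂x - ∂(coeff of dx∧dz)/∂y + ∂(coeff of dx∧dy)/∂z
  = ∂/∂x (x) - ∂/∂y (-2*x + 3*z) + ∂/∂z (4*x - z).
Each of these terms simplifies to sums of mixed partials that cancel in pairs. The result is 0 (by equality of mixed partials for smooth functions — Schwarz / Clairaut).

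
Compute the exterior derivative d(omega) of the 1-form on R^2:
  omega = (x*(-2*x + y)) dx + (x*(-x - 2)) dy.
d(omega) = (-3*x - 2) dx ∧ dy

For a 1-form omega = sum_i f_i dx_i, the exterior derivative is
  d(omega) = sum_{i < j} (∂f_j/∂x_i - ∂f_i/∂x_j) dx_i ∧ dx_j.
  coefficient of dx ∧ dy: ∂f_2/∂x - ∂f_1/∂y = ∂(x*(-x - 2))/∂x - ∂(x*(-2*x + y))/∂y = -3*x - 2
Assembling: d(omega) = (-3*x - 2) dx ∧ dy.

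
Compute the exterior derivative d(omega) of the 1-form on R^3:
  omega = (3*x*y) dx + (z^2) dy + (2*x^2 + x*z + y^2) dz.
d(omega) = (-3*x) dx ∧ dy + (4*x + z) dx ∧ dz + (2*y - 2*z) dy ∧ dz

For a 1-form omega = sum_i f_i dx_i, the exterior derivative is
  d(omega) = sum_{i < j} (∂f_j/∂x_i - ∂f_i/∂x_j) dx_i ∧ dx_j.
  coefficient of dx ∧ dy: ∂f_2/∂x - ∂f_1/∂y = ∂(z^2)/∂x - ∂(3*x*y)/∂y = -3*x
  coefficient of dx ∧ dz: ∂f_3/∂x - ∂f_1/∂z = ∂(2*x^2 + x*z + y^2)/∂x - ∂(3*x*y)/∂z = 4*x + z
  coefficient of dy ∧ dz: ∂f_3/∂y - ∂f_2/∂z = ∂(2*x^2 + x*z + y^2)/∂y - ∂(z^2)/∂z = 2*y - 2*z
Assembling: d(omega) = (-3*x) dx ∧ dy + (4*x + z) dx ∧ dz + (2*y - 2*z) dy ∧ dz.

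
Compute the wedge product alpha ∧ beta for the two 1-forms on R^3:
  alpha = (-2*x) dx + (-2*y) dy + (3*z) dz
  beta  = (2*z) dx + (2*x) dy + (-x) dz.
alpha ∧ beta = (-4*x^2 + 4*y*z) dx ∧ dy + (2*x^2 - 6*z^2) dx ∧ dz + (2*x*(y - 3*z)) dy ∧ dz

Distribute the wedge, using dx_i ∧ dx_j = -dx_j ∧ dx_i and dx_i ∧ dx_i = 0. For each pair (i, j) with i < j, the coefficient of dx_i ∧ dx_j in alpha ∧ beta is (alpha_i * beta_j - alpha_j * beta_i). Collecting: alpha ∧ beta = (-4*x^2 + 4*y*z) dx ∧ dy + (2*x^2 - 6*z^2) dx ∧ dz + (2*x*(y - 3*z)) dy ∧ dz.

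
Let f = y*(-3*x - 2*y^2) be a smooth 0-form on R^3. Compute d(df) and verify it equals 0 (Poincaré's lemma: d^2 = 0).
d(df) = 0

Step 1: df = sum_i (∂f/∂x_i) dx_i = (-3*y) dx + (-3*x - 6*y^2) dy + (0) dz.
Step 2: Apply d again. Using the 1-form formula, the coefficient of dx ∧ dy in d(df) is ∂^2 f/∂x ∂y - ∂^2 f/∂y ∂x = (-3) - (-3) = 0 (equality of mixed partials for smooth f).
Similarly for dx ∧ dz and dy ∧ dz — all coefficients vanish. So d(df) = 0.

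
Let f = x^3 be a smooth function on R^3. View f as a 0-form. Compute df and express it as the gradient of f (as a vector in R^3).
df = (3*x^2) dx + (0) dy + (0) dz; grad f = (3*x^2, 0, 0)

For a 0-form f, d f = (∂f/∂x) dx + (∂f/∂y) dy + (∂f/∂z) dz. The components of the vector representation are exactly the entries of grad f in Cartesian coordinates:
  ∂f/∂x = 3*x^2
  ∂f/∂y = 0
  ∂f/∂z = 0.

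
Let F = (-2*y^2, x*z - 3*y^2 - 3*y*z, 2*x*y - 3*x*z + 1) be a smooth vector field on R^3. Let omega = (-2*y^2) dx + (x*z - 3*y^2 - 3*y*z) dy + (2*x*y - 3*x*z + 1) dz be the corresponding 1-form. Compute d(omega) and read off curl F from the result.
d(omega) = (x + 3*y) dy ∧ dz + (-2*y + 3*z) dz ∧ dx + (4*y + z) dx ∧ dy; curl F = (x + 3*y, -2*y + 3*z, 4*y + z)

d omega = sum_{i<j} (∂f_j/∂x_i - ∂f_i/∂x_j) dx_i ∧ dx_j. Under the identification (dy ∧ dz, dz ∧ dx, dx ∧ dy) ↔ (e_x, e_y, e_z), the coefficients are exactly the components of curl F. Compute:
  ∂R/∂y - ∂Q/∂z = (2*x) - (x - 3*y) = x + 3*y
  ∂P/∂z - ∂R/∂x = (0) - (2*y - 3*z) = -2*y + 3*z
  ∂Q/∂x - ∂P/∂y = (z) - (-4*y) = 4*y + z.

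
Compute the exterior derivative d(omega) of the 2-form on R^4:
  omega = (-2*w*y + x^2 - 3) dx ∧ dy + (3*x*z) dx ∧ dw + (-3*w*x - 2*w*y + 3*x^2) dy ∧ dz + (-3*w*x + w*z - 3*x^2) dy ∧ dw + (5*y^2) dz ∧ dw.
d(omega) = (-3*w - 6*x - 2*y) dx ∧ dy ∧ dw + (-3*x) dx ∧ dz ∧ dw + (-3*w + 6*x) dx ∧ dy ∧ dz + (-w - 3*x + 8*y) dy ∧ dz ∧ dw

For a 2-form omega = sum_{i<j} g_{ij} dx_i ∧ dx_j, the exterior derivative is
  d(omega) = sum_{i<j} d(g_{ij}) ∧ dx_i ∧ dx_j = sum_{i<j, k} (∂g_{ij}/∂x_k) dx_k ∧ dx_i ∧ dx_j.
Expand each term, using dx_k ∧ dx_i ∧ dx_j = sgn(permutation) dx_{(a)} ∧ dx_{(b)} ∧ dx_{(c)} with (a < b < c) sorted:
  d(-2*w*y + x^2 - 3) includes (∂/∂w)(-2*w*y + x^2 - 3) dw = (-2*y) dw, which multiplied by dx ∧ dy gives (-2*y) dx ∧ dy ∧ dw
  d(3*x*z) includes (∂/∂z)(3*x*z) dz = (3*x) dz, which multiplied by dx ∧ dw gives (-3*x) dx ∧ dz ∧ dw
  d(-3*w*x - 2*w*y + 3*x^2) includes (∂/∂x)(-3*w*x - 2*w*y + 3*x^2) dx = (-3*w + 6*x) dx, which multiplied by dy ∧ dz gives (-3*w + 6*x) dx ∧ dy ∧ dz
  d(-3*w*x - 2*w*y + 3*x^2) includes (∂/∂w)(-3*w*x - 2*w*y + 3*x^2) dw = (-3*x - 2*y) dw, which multiplied by dy ∧ dz gives (-3*x - 2*y) dy ∧ dz ∧ dw
  d(-3*w*x + w*z - 3*x^2) includes (∂/∂x)(-3*w*x + w*z - 3*x^2) dx = (-3*w - 6*x) dx, which multiplied by dy ∧ dw gives (-3*w - 6*x) dx ∧ dy ∧ dw
  d(-3*w*x + w*z - 3*x^2) includes (∂/∂z)(-3*w*x + w*z - 3*x^2) dz = (w) dz, which multiplied by dy ∧ dw gives (-w) dy ∧ dz ∧ dw
  d(5*y^2) includes (∂/∂y)(5*y^2) dy = (10*y) dy, which multiplied by dz ∧ dw gives (10*y) dy ∧ dz ∧ dw
Collecting like 3-forms: d(omega) = (-3*w - 6*x - 2*y) dx ∧ dy ∧ dw + (-3*x) dx ∧ dz ∧ dw + (-3*w + 6*x) dx ∧ dy ∧ dz + (-w - 3*x + 8*y) dy ∧ dz ∧ dw.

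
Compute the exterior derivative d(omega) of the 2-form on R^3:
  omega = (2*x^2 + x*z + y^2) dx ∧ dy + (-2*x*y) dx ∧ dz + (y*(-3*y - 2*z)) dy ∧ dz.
d(omega) = (3*x) dx ∧ dy ∧ dz

For a 2-form omega = sum_{i<j} g_{ij} dx_i ∧ dx_j, the exterior derivative is
  d(omega) = sum_{i<j} d(g_{ij}) ∧ dx_i ∧ dx_j = sum_{i<j, k} (∂g_{ij}/∂x_k) dx_k ∧ dx_i ∧ dx_j.
Expand each term, using dx_k ∧ dx_i ∧ dx_j = sgn(permutation) dx_{(a)} ∧ dx_{(b)} ∧ dx_{(c)} with (a < b < c) sorted:
  d(2*x^2 + x*z + y^2) includes (∂/∂z)(2*x^2 + x*z + y^2) dz = (x) dz, which multiplied by dx ∧ dy gives (x) dx ∧ dy ∧ dz
  d(-2*x*y) includes (∂/∂y)(-2*x*y) dy = (-2*x) dy, which multiplied by dx ∧ dz gives (2*x) dx ∧ dy ∧ dz
Collecting like 3-forms: d(omega) = (3*x) dx ∧ dy ∧ dz.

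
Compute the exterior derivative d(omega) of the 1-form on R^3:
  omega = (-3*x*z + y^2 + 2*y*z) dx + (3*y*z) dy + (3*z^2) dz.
d(omega) = (-2*y - 2*z) dx ∧ dy + (3*x - 2*y) dx ∧ dz + (-3*y) dy ∧ dz

For a 1-form omega = sum_i f_i dx_i, the exterior derivative is
  d(omega) = sum_{i < j} (∂f_j/∂x_i - ∂f_i/∂x_j) dx_i ∧ dx_j.
  coefficient of dx ∧ dy: ∂f_2/∂x - ∂f_1/∂y = ∂(3*y*z)/∂x - ∂(-3*x*z + y^2 + 2*y*z)/∂y = -2*y - 2*z
  coefficient of dx ∧ dz: ∂f_3/∂x - ∂f_1/∂z = ∂(3*z^2)/∂x - ∂(-3*x*z + y^2 + 2*y*z)/∂z = 3*x - 2*y
  coefficient of dy ∧ dz: ∂f_3/∂y - ∂f_2/∂z = ∂(3*z^2)/∂y - ∂(3*y*z)/∂z = -3*y
Assembling: d(omega) = (-2*y - 2*z) dx ∧ dy + (3*x - 2*y) dx ∧ dz + (-3*y) dy ∧ dz.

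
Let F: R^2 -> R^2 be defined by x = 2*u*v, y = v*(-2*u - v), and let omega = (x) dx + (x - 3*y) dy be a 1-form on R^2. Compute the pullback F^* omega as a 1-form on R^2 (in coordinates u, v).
F^* omega = (6*v^2*(-2*u - v)) du + (2*v*(-6*u^2 - 11*u*v - 3*v^2)) dv

Using F^*(f dg) = (f ∘ F) d(g ∘ F), substitute each coordinate x_i by F_i(u, v) in f_i, and replace dx_i by d F_i = (∂F_i/∂u) du + (∂F_i/∂v) dv.
  For the x component: f_1(F) = 2*u*v; d F_1 = (2*v) du + (2*u) dv
  For the y component: f_2(F) = v*(8*u + 3*v); d F_2 = (-2*v) du + (-2*u - 2*v) dv
Combining and collecting du, dv coefficients:
  coeff of du: 6*v^2*(-2*u - v)
  coeff of dv: 2*v*(-6*u^2 - 11*u*v - 3*v^2)
F^* omega = (6*v^2*(-2*u - v)) du + (2*v*(-6*u^2 - 11*u*v - 3*v^2)) dv.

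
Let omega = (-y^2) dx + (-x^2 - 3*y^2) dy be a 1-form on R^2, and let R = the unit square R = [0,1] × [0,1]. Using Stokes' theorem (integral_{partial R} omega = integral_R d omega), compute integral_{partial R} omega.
integral_(partial R) omega = 0

Stokes: integral_partial_R omega = integral_R d omega with d omega = (∂Q/∂x - ∂P/∂y) dx ∧ dy.
  ∂Q/∂x = -2*x
  ∂P/∂y = -2*y
  integrand = ∂Q/∂x - ∂P/∂y = -2*x + 2*y.
Integrating over R: integral_0^1 integral_0^1 (-2*x + 2*y) dx dy = 0.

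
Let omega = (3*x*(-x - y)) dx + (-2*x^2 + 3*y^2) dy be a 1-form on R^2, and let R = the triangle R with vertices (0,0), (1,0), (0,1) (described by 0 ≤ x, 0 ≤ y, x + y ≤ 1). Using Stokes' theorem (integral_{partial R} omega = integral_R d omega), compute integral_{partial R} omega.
integral_(partial R) omega = -1/6

Stokes: integral_partial_R omega = integral_R d omega with d omega = (∂Q/∂x - ∂P/∂y) dx ∧ dy.
  ∂Q/∂x = -4*x
  ∂P/∂y = -3*x
  integrand = ∂Q/∂x - ∂P/∂y = -x.
Integrating over R: integral_0^1 integral_0^{1-x} (-x) dy dx = -1/6.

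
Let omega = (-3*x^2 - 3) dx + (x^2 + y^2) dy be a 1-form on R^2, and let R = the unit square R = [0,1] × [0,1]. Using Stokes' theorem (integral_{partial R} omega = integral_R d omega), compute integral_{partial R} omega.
integral_(partial R) omega = 1

Stokes: integral_partial_R omega = integral_R d omega with d omega = (∂Q/∂x - ∂P/∂y) dx ∧ dy.
  ∂Q/∂x = 2*x
  ∂P/∂y = 0
  integrand = ∂Q/∂x - ∂P/∂y = 2*x.
Integrating over R: integral_0^1 integral_0^1 (2*x) dx dy = 1.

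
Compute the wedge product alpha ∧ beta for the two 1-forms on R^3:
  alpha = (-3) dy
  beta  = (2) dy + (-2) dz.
alpha ∧ beta = (6) dy ∧ dz

Distribute the wedge, using dx_i ∧ dx_j = -dx_j ∧ dx_i and dx_i ∧ dx_i = 0. For each pair (i, j) with i < j, the coefficient of dx_i ∧ dx_j in alpha ∧ beta is (alpha_i * beta_j - alpha_j * beta_i). Collecting: alpha ∧ beta = (6) dy ∧ dz.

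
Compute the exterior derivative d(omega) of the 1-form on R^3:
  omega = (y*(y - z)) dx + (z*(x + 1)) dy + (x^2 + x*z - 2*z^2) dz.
d(omega) = (-2*y + 2*z) dx ∧ dy + (2*x + y + z) dx ∧ dz + (-x - 1) dy ∧ dz

For a 1-form omega = sum_i f_i dx_i, the exterior derivative is
  d(omega) = sum_{i < j} (∂f_j/∂x_i - ∂f_i/∂x_j) dx_i ∧ dx_j.
  coefficient of dx ∧ dy: ∂f_2/∂x - ∂f_1/∂y = ∂(z*(x + 1))/∂x - ∂(y*(y - z))/∂y = -2*y + 2*z
  coefficient of dx ∧ dz: ∂f_3/∂x - ∂f_1/∂z = ∂(x^2 + x*z - 2*z^2)/∂x - ∂(y*(y - z))/∂z = 2*x + y + z
  coefficient of dy ∧ dz: ∂f_3/∂y - ∂f_2/∂z = ∂(x^2 + x*z - 2*z^2)/∂y - ∂(z*(x + 1))/∂z = -x - 1
Assembling: d(omega) = (-2*y + 2*z) dx ∧ dy + (2*x + y + z) dx ∧ dz + (-x - 1) dy ∧ dz.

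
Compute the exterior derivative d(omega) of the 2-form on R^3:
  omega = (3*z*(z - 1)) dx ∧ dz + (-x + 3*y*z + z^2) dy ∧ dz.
d(omega) = (-1) dx ∧ dy ∧ dz

For a 2-form omega = sum_{i<j} g_{ij} dx_i ∧ dx_j, the exterior derivative is
  d(omega) = sum_{i<j} d(g_{ij}) ∧ dx_i ∧ dx_j = sum_{i<j, k} (∂g_{ij}/∂x_k) dx_k ∧ dx_i ∧ dx_j.
Expand each term, using dx_k ∧ dx_i ∧ dx_j = sgn(permutation) dx_{(a)} ∧ dx_{(b)} ∧ dx_{(c)} with (a < b < c) sorted:
  d(-x + 3*y*z + z^2) includes (∂/∂x)(-x + 3*y*z + z^2) dx = (-1) dx, which multiplied by dy ∧ dz gives (-1) dx ∧ dy ∧ dz
Collecting like 3-forms: d(omega) = (-1) dx ∧ dy ∧ dz.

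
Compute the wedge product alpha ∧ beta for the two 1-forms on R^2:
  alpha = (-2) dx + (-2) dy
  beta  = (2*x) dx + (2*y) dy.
alpha ∧ beta = (4*x - 4*y) dx ∧ dy

Distribute the wedge, using dx_i ∧ dx_j = -dx_j ∧ dx_i and dx_i ∧ dx_i = 0. For each pair (i, j) with i < j, the coefficient of dx_i ∧ dx_j in alpha ∧ beta is (alpha_i * beta_j - alpha_j * beta_i). Collecting: alpha ∧ beta = (4*x - 4*y) dx ∧ dy.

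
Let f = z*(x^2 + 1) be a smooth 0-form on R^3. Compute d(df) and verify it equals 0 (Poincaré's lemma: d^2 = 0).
d(df) = 0

Step 1: df = sum_i (∂f/∂x_i) dx_i = (2*x*z) dx + (0) dy + (x^2 + 1) dz.
Step 2: Apply d again. Using the 1-form formula, the coefficient of dx ∧ dy in d(df) is ∂^2 f/∂x ∂y - ∂^2 f/∂y ∂x = (0) - (0) = 0 (equality of mixed partials for smooth f).
Similarly for dx ∧ dz and dy ∧ dz — all coefficients vanish. So d(df) = 0.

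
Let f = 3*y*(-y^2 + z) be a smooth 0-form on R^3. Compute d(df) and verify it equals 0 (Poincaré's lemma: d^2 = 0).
d(df) = 0

Step 1: df = sum_i (∂f/∂x_i) dx_i = (0) dx + (-9*y^2 + 3*z) dy + (3*y) dz.
Step 2: Apply d again. Using the 1-form formula, the coefficient of dx ∧ dy in d(df) is ∂^2 f/∂x ∂y - ∂^2 f/∂y ∂x = (0) - (0) = 0 (equality of mixed partials for smooth f).
Similarly for dx ∧ dz and dy ∧ dz — all coefficients vanish. So d(df) = 0.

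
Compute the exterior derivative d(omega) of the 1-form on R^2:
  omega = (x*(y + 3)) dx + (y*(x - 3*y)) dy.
d(omega) = (-x + y) dx ∧ dy

For a 1-form omega = sum_i f_i dx_i, the exterior derivative is
  d(omega) = sum_{i < j} (∂f_j/∂x_i - ∂f_i/∂x_j) dx_i ∧ dx_j.
  coefficient of dx ∧ dy: ∂f_2/∂x - ∂f_1/∂y = ∂(y*(x - 3*y))/∂x - ∂(x*(y + 3))/∂y = -x + y
Assembling: d(omega) = (-x + y) dx ∧ dy.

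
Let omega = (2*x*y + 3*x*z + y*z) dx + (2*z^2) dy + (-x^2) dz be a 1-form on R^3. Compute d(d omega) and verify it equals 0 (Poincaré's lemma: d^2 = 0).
d(d omega) = 0

Step 1: d omega = sum_{i<j} (∂f_j/∂x_i - ∂f_i/∂x_j) dx_i ∧ dx_j:
  coeff of dx ∧ dy: -2*x - z
  coeff of dx ∧ dz: -5*x - y
  coeff of dy ∧ dz: -4*z
Step 2: Apply d again to each 2-form coefficient. The only possible 3-form in R^3 is dx ∧ dy ∧ dz, with coefficient
  ∂(coeff of dy∧dz)/∂x - ∂(coeff of dx∧dz)/∂y + ∂(coeff of dx∧dy)/∂z
  = ∂/∂x (-4*z) - ∂/∂y (-5*x - y) + ∂/∂z (-2*x - z).
Each of these terms simplifies to sums of mixed partials that cancel in pairs. The result is 0 (by equality of mixed partials for smooth functions — Schwarz / Clairaut).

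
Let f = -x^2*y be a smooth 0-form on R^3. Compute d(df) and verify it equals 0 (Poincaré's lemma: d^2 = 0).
d(df) = 0

Step 1: df = sum_i (∂f/∂x_i) dx_i = (-2*x*y) dx + (-x^2) dy + (0) dz.
Step 2: Apply d again. Using the 1-form formula, the coefficient of dx ∧ dy in d(df) is ∂^2 f/∂x ∂y - ∂^2 f/∂y ∂x = (-2*x) - (-2*x) = 0 (equality of mixed partials for smooth f).
Similarly for dx ∧ dz and dy ∧ dz — all coefficients vanish. So d(df) = 0.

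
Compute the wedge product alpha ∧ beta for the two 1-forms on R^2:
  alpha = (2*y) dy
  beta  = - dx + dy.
alpha ∧ beta = (2*y) dx ∧ dy

Distribute the wedge, using dx_i ∧ dx_j = -dx_j ∧ dx_i and dx_i ∧ dx_i = 0. For each pair (i, j) with i < j, the coefficient of dx_i ∧ dx_j in alpha ∧ beta is (alpha_i * beta_j - alpha_j * beta_i). Collecting: alpha ∧ beta = (2*y) dx ∧ dy.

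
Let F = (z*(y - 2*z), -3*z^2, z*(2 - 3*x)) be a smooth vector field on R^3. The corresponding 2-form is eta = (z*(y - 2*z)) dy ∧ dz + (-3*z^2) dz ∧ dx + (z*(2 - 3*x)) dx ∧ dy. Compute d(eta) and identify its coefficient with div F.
d(eta) = (2 - 3*x) dx ∧ dy ∧ dz; div F = 2 - 3*x

For a 2-form in R^3 of the form above, applying d gives a 3-form with coefficient ∂P/∂x + ∂Q/∂y + ∂R/∂z:
  ∂P/∂x = 0
  ∂Q/∂y = 0
  ∂R/∂z = 2 - 3*x
Sum = 2 - 3*x, which is exactly div F.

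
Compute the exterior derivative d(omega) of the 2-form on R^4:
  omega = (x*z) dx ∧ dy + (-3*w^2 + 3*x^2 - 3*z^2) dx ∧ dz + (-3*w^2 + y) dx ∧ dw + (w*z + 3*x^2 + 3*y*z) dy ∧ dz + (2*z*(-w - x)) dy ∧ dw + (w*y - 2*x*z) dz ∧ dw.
d(omega) = (7*x) dx ∧ dy ∧ dz + (-6*w - 2*z) dx ∧ dz ∧ dw + (-2*z - 1) dx ∧ dy ∧ dw + (3*w + 2*x + z) dy ∧ dz ∧ dw

For a 2-form omega = sum_{i<j} g_{ij} dx_i ∧ dx_j, the exterior derivative is
  d(omega) = sum_{i<j} d(g_{ij}) ∧ dx_i ∧ dx_j = sum_{i<j, k} (∂g_{ij}/∂x_k) dx_k ∧ dx_i ∧ dx_j.
Expand each term, using dx_k ∧ dx_i ∧ dx_j = sgn(permutation) dx_{(a)} ∧ dx_{(b)} ∧ dx_{(c)} with (a < b < c) sorted:
  d(x*z) includes (∂/∂z)(x*z) dz = (x) dz, which multiplied by dx ∧ dy gives (x) dx ∧ dy ∧ dz
  d(-3*w^2 + 3*x^2 - 3*z^2) includes (∂/∂w)(-3*w^2 + 3*x^2 - 3*z^2) dw = (-6*w) dw, which multiplied by dx ∧ dz gives (-6*w) dx ∧ dz ∧ dw
  d(-3*w^2 + y) includes (∂/∂y)(-3*w^2 + y) dy = (1) dy, which multiplied by dx ∧ dw gives (-1) dx ∧ dy ∧ dw
  d(w*z + 3*x^2 + 3*y*z) includes (∂/∂x)(w*z + 3*x^2 + 3*y*z) dx = (6*x) dx, which multiplied by dy ∧ dz gives (6*x) dx ∧ dy ∧ dz
  d(w*z + 3*x^2 + 3*y*z) includes (∂/∂w)(w*z + 3*x^2 + 3*y*z) dw = (z) dw, which multiplied by dy ∧ dz gives (z) dy ∧ dz ∧ dw
  d(2*z*(-w - x)) includes (∂/∂x)(2*z*(-w - x)) dx = (-2*z) dx, which multiplied by dy ∧ dw gives (-2*z) dx ∧ dy ∧ dw
  d(2*z*(-w - x)) includes (∂/∂z)(2*z*(-w - x)) dz = (-2*w - 2*x) dz, which multiplied by dy ∧ dw gives (2*w + 2*x) dy ∧ dz ∧ dw
  d(w*y - 2*x*z) includes (∂/∂x)(w*y - 2*x*z) dx = (-2*z) dx, which multiplied by dz ∧ dw gives (-2*z) dx ∧ dz ∧ dw
  d(w*y - 2*x*z) includes (∂/∂y)(w*y - 2*x*z) dy = (w) dy, which multiplied by dz ∧ dw gives (w) dy ∧ dz ∧ dw
Collecting like 3-forms: d(omega) = (7*x) dx ∧ dy ∧ dz + (-6*w - 2*z) dx ∧ dz ∧ dw + (-2*z - 1) dx ∧ dy ∧ dw + (3*w + 2*x + z) dy ∧ dz ∧ dw.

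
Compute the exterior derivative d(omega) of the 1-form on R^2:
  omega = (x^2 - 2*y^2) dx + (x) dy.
d(omega) = (4*y + 1) dx ∧ dy

For a 1-form omega = sum_i f_i dx_i, the exterior derivative is
  d(omega) = sum_{i < j} (∂f_j/∂x_i - ∂f_i/∂x_j) dx_i ∧ dx_j.
  coefficient of dx ∧ dy: ∂f_2/∂x - ∂f_1/∂y = ∂(x)/∂x - ∂(x^2 - 2*y^2)/∂y = 4*y + 1
Assembling: d(omega) = (4*y + 1) dx ∧ dy.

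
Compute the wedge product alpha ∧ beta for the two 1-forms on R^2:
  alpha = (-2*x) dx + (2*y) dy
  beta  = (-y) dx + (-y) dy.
alpha ∧ beta = (2*y*(x + y)) dx ∧ dy

Distribute the wedge, using dx_i ∧ dx_j = -dx_j ∧ dx_i and dx_i ∧ dx_i = 0. For each pair (i, j) with i < j, the coefficient of dx_i ∧ dx_j in alpha ∧ beta is (alpha_i * beta_j - alpha_j * beta_i). Collecting: alpha ∧ beta = (2*y*(x + y)) dx ∧ dy.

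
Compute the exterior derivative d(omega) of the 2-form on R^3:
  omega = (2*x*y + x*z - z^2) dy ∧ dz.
d(omega) = (2*y + z) dx ∧ dy ∧ dz

For a 2-form omega = sum_{i<j} g_{ij} dx_i ∧ dx_j, the exterior derivative is
  d(omega) = sum_{i<j} d(g_{ij}) ∧ dx_i ∧ dx_j = sum_{i<j, k} (∂g_{ij}/∂x_k) dx_k ∧ dx_i ∧ dx_j.
Expand each term, using dx_k ∧ dx_i ∧ dx_j = sgn(permutation) dx_{(a)} ∧ dx_{(b)} ∧ dx_{(c)} with (a < b < c) sorted:
  d(2*x*y + x*z - z^2) includes (∂/∂x)(2*x*y + x*z - z^2) dx = (2*y + z) dx, which multiplied by dy ∧ dz gives (2*y + z) dx ∧ dy ∧ dz
Collecting like 3-forms: d(omega) = (2*y + z) dx ∧ dy ∧ dz.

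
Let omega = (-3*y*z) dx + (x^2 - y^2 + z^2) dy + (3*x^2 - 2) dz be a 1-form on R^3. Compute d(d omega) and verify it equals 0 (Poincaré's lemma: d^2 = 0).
d(d omega) = 0

Step 1: d omega = sum_{i<j} (∂f_j/∂x_i - ∂f_i/∂x_j) dx_i ∧ dx_j:
  coeff of dx ∧ dy: 2*x + 3*z
  coeff of dx ∧ dz: 6*x + 3*y
  coeff of dy ∧ dz: -2*z
Step 2: Apply d again to each 2-form coefficient. The only possible 3-form in R^3 is dx ∧ dy ∧ dz, with coefficient
  ∂(coeff of dy∧dz)/∂x - ∂(coeff of dx∧dz)/∂y + ∂(coeff of dx∧dy)/∂z
  = ∂/∂x (-2*z) - ∂/∂y (6*x + 3*y) + ∂/∂z (2*x + 3*z).
Each of these terms simplifies to sums of mixed partials that cancel in pairs. The result is 0 (by equality of mixed partials for smooth functions — Schwarz / Clairaut).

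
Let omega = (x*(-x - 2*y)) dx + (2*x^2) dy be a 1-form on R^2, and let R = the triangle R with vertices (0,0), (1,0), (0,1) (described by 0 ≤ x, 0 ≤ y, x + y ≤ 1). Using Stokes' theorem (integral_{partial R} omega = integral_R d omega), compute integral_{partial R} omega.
integral_(partial R) omega = 1

Stokes: integral_partial_R omega = integral_R d omega with d omega = (∂Q/∂x - ∂P/∂y) dx ∧ dy.
  ∂Q/∂x = 4*x
  ∂P/∂y = -2*x
  integrand = ∂Q/∂x - ∂P/∂y = 6*x.
Integrating over R: integral_0^1 integral_0^{1-x} (6*x) dy dx = 1.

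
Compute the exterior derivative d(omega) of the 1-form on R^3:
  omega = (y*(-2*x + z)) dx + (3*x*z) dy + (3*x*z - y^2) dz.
d(omega) = (2*x + 2*z) dx ∧ dy + (-y + 3*z) dx ∧ dz + (-3*x - 2*y) dy ∧ dz

For a 1-form omega = sum_i f_i dx_i, the exterior derivative is
  d(omega) = sum_{i < j} (∂f_j/∂x_i - ∂f_i/∂x_j) dx_i ∧ dx_j.
  coefficient of dx ∧ dy: ∂f_2/∂x - ∂f_1/∂y = ∂(3*x*z)/∂x - ∂(y*(-2*x + z))/∂y = 2*x + 2*z
  coefficient of dx ∧ dz: ∂f_3/∂x - ∂f_1/∂z = ∂(3*x*z - y^2)/∂x - ∂(y*(-2*x + z))/∂z = -y + 3*z
  coefficient of dy ∧ dz: ∂f_3/∂y - ∂f_2/∂z = ∂(3*x*z - y^2)/∂y - ∂(3*x*z)/∂z = -3*x - 2*y
Assembling: d(omega) = (2*x + 2*z) dx ∧ dy + (-y + 3*z) dx ∧ dz + (-3*x - 2*y) dy ∧ dz.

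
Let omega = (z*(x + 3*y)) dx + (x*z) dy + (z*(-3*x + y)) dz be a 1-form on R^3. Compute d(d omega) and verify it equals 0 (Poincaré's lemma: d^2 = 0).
d(d omega) = 0

Step 1: d omega = sum_{i<j} (∂f_j/∂x_i - ∂f_i/∂x_j) dx_i ∧ dx_j:
  coeff of dx ∧ dy: -2*z
  coeff of dx ∧ dz: -x - 3*y - 3*z
  coeff of dy ∧ dz: -x + z
Step 2: Apply d again to each 2-form coefficient. The only possible 3-form in R^3 is dx ∧ dy ∧ dz, with coefficient
  ∂(coeff of dy∧dz)/∂x - ∂(coeff of dx∧dz)/∂y + ∂(coeff of dx∧dy)/∂z
  = ∂/∂x (-x + z) - ∂/∂y (-x - 3*y - 3*z) + ∂/∂z (-2*z).
Each of these terms simplifies to sums of mixed partials that cancel in pairs. The result is 0 (by equality of mixed partials for smooth functions — Schwarz / Clairaut).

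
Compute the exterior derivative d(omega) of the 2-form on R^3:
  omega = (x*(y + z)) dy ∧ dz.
d(omega) = (y + z) dx ∧ dy ∧ dz

For a 2-form omega = sum_{i<j} g_{ij} dx_i ∧ dx_j, the exterior derivative is
  d(omega) = sum_{i<j} d(g_{ij}) ∧ dx_i ∧ dx_j = sum_{i<j, k} (∂g_{ij}/∂x_k) dx_k ∧ dx_i ∧ dx_j.
Expand each term, using dx_k ∧ dx_i ∧ dx_j = sgn(permutation) dx_{(a)} ∧ dx_{(b)} ∧ dx_{(c)} with (a < b < c) sorted:
  d(x*(y + z)) includes (∂/∂x)(x*(y + z)) dx = (y + z) dx, which multiplied by dy ∧ dz gives (y + z) dx ∧ dy ∧ dz
Collecting like 3-forms: d(omega) = (y + z) dx ∧ dy ∧ dz.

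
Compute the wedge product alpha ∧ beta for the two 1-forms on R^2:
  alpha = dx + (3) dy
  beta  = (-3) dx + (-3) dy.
alpha ∧ beta = (6) dx ∧ dy

Distribute the wedge, using dx_i ∧ dx_j = -dx_j ∧ dx_i and dx_i ∧ dx_i = 0. For each pair (i, j) with i < j, the coefficient of dx_i ∧ dx_j in alpha ∧ beta is (alpha_i * beta_j - alpha_j * beta_i). Collecting: alpha ∧ beta = (6) dx ∧ dy.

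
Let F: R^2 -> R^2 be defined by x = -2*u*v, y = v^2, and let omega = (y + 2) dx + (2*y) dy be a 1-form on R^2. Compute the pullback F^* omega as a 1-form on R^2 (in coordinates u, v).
F^* omega = (2*v*(-v^2 - 2)) du + (-2*u*v^2 - 4*u + 4*v^3) dv

Using F^*(f dg) = (f ∘ F) d(g ∘ F), substitute each coordinate x_i by F_i(u, v) in f_i, and replace dx_i by d F_i = (∂F_i/∂u) du + (∂F_i/∂v) dv.
  For the x component: f_1(F) = v^2 + 2; d F_1 = (-2*v) du + (-2*u) dv
  For the y component: f_2(F) = 2*v^2; d F_2 = (0) du + (2*v) dv
Combining and collecting du, dv coefficients:
  coeff of du: 2*v*(-v^2 - 2)
  coeff of dv: -2*u*v^2 - 4*u + 4*v^3
F^* omega = (2*v*(-v^2 - 2)) du + (-2*u*v^2 - 4*u + 4*v^3) dv.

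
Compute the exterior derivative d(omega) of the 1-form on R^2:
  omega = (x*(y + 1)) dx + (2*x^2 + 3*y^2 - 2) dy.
d(omega) = (3*x) dx ∧ dy

For a 1-form omega = sum_i f_i dx_i, the exterior derivative is
  d(omega) = sum_{i < j} (∂f_j/∂x_i - ∂f_i/∂x_j) dx_i ∧ dx_j.
  coefficient of dx ∧ dy: ∂f_2/∂x - ∂f_1/∂y = ∂(2*x^2 + 3*y^2 - 2)/∂x - ∂(x*(y + 1))/∂y = 3*x
Assembling: d(omega) = (3*x) dx ∧ dy.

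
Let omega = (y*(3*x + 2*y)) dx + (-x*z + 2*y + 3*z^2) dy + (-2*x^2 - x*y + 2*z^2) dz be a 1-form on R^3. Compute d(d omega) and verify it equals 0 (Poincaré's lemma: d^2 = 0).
d(d omega) = 0

Step 1: d omega = sum_{i<j} (∂f_j/∂x_i - ∂f_i/∂x_j) dx_i ∧ dx_j:
  coeff of dx ∧ dy: -3*x - 4*y - z
  coeff of dx ∧ dz: -4*x - y
  coeff of dy ∧ dz: -6*z
Step 2: Apply d again to each 2-form coefficient. The only possible 3-form in R^3 is dx ∧ dy ∧ dz, with coefficient
  ∂(coeff of dy∧dz)/∂x - ∂(coeff of dx∧dz)/∂y + ∂(coeff of dx∧dy)/∂z
  = ∂/∂x (-6*z) - ∂/∂y (-4*x - y) + ∂/∂z (-3*x - 4*y - z).
Each of these terms simplifies to sums of mixed partials that cancel in pairs. The result is 0 (by equality of mixed partials for smooth functions — Schwarz / Clairaut).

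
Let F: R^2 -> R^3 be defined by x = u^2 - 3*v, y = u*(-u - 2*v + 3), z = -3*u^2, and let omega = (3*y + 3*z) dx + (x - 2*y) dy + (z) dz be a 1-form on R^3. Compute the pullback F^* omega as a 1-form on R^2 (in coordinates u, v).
F^* omega = (-12*u^3 - 26*u^2*v + 39*u^2 - 8*u*v^2 + 30*u*v - 18*u + 6*v^2 - 9*v) du + (u*(-6*u^2 - 8*u*v + 48*u + 24*v - 27)) dv

Using F^*(f dg) = (f ∘ F) d(g ∘ F), substitute each coordinate x_i by F_i(u, v) in f_i, and replace dx_i by d F_i = (∂F_i/∂u) du + (∂F_i/∂v) dv.
  For the x component: f_1(F) = 3*u*(-4*u - 2*v + 3); d F_1 = (2*u) du + (-3) dv
  For the y component: f_2(F) = 3*u^2 + 4*u*v - 6*u - 3*v; d F_2 = (-2*u - 2*v + 3) du + (-2*u) dv
  For the z component: f_3(F) = -3*u^2; d F_3 = (-6*u) du + (0) dv
Combining and collecting du, dv coefficients:
  coeff of du: -12*u^3 - 26*u^2*v + 39*u^2 - 8*u*v^2 + 30*u*v - 18*u + 6*v^2 - 9*v
  coeff of dv: u*(-6*u^2 - 8*u*v + 48*u + 24*v - 27)
F^* omega = (-12*u^3 - 26*u^2*v + 39*u^2 - 8*u*v^2 + 30*u*v - 18*u + 6*v^2 - 9*v) du + (u*(-6*u^2 - 8*u*v + 48*u + 24*v - 27)) dv.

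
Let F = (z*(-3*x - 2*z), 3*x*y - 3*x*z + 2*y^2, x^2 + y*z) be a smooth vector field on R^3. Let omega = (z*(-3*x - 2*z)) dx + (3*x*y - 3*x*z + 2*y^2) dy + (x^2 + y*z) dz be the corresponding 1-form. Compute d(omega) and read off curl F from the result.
d(omega) = (3*x + z) dy ∧ dz + (-5*x - 4*z) dz ∧ dx + (3*y - 3*z) dx ∧ dy; curl F = (3*x + z, -5*x - 4*z, 3*y - 3*z)

d omega = sum_{i<j} (∂f_j/∂x_i - ∂f_i/∂x_j) dx_i ∧ dx_j. Under the identification (dy ∧ dz, dz ∧ dx, dx ∧ dy) ↔ (e_x, e_y, e_z), the coefficients are exactly the components of curl F. Compute:
  ∂R/∂y - ∂Q/∂z = (z) - (-3*x) = 3*x + z
  ∂P/∂z - ∂R/∂x = (-3*x - 4*z) - (2*x) = -5*x - 4*z
  ∂Q/∂x - ∂P/∂y = (3*y - 3*z) - (0) = 3*y - 3*z.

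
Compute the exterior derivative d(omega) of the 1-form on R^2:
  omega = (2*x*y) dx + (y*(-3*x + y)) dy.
d(omega) = (-2*x - 3*y) dx ∧ dy

For a 1-form omega = sum_i f_i dx_i, the exterior derivative is
  d(omega) = sum_{i < j} (∂f_j/∂x_i - ∂f_i/∂x_j) dx_i ∧ dx_j.
  coefficient of dx ∧ dy: ∂f_2/∂x - ∂f_1/∂y = ∂(y*(-3*x + y))/∂x - ∂(2*x*y)/∂y = -2*x - 3*y
Assembling: d(omega) = (-2*x - 3*y) dx ∧ dy.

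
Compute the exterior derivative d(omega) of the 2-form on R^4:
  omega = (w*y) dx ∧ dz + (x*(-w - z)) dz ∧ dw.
d(omega) = (-w) dx ∧ dy ∧ dz + (-w + y - z) dx ∧ dz ∧ dw

For a 2-form omega = sum_{i<j} g_{ij} dx_i ∧ dx_j, the exterior derivative is
  d(omega) = sum_{i<j} d(g_{ij}) ∧ dx_i ∧ dx_j = sum_{i<j, k} (∂g_{ij}/∂x_k) dx_k ∧ dx_i ∧ dx_j.
Expand each term, using dx_k ∧ dx_i ∧ dx_j = sgn(permutation) dx_{(a)} ∧ dx_{(b)} ∧ dx_{(c)} with (a < b < c) sorted:
  d(w*y) includes (∂/∂y)(w*y) dy = (w) dy, which multiplied by dx ∧ dz gives (-w) dx ∧ dy ∧ dz
  d(w*y) includes (∂/∂w)(w*y) dw = (y) dw, which multiplied by dx ∧ dz gives (y) dx ∧ dz ∧ dw
  d(x*(-w - z)) includes (∂/∂x)(x*(-w - z)) dx = (-w - z) dx, which multiplied by dz ∧ dw gives (-w - z) dx ∧ dz ∧ dw
Collecting like 3-forms: d(omega) = (-w) dx ∧ dy ∧ dz + (-w + y - z) dx ∧ dz ∧ dw.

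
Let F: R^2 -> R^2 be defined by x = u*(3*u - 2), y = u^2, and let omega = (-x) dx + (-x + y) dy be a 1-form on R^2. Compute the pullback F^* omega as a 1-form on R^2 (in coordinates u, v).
F^* omega = (2*u*(-11*u^2 + 11*u - 2)) du

Using F^*(f dg) = (f ∘ F) d(g ∘ F), substitute each coordinate x_i by F_i(u, v) in f_i, and replace dx_i by d F_i = (∂F_i/∂u) du + (∂F_i/∂v) dv.
  For the x component: f_1(F) = u*(2 - 3*u); d F_1 = (6*u - 2) du + (0) dv
  For the y component: f_2(F) = 2*u*(1 - u); d F_2 = (2*u) du + (0) dv
Combining and collecting du, dv coefficients:
  coeff of du: 2*u*(-11*u^2 + 11*u - 2)
  coeff of dv: 0
F^* omega = (2*u*(-11*u^2 + 11*u - 2)) du.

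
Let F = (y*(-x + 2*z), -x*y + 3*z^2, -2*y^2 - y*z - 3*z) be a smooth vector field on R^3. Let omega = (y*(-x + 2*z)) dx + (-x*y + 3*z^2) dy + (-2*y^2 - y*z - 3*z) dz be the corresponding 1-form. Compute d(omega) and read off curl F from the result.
d(omega) = (-4*y - 7*z) dy ∧ dz + (2*y) dz ∧ dx + (x - y - 2*z) dx ∧ dy; curl F = (-4*y - 7*z, 2*y, x - y - 2*z)

d omega = sum_{i<j} (∂f_j/∂x_i - ∂f_i/∂x_j) dx_i ∧ dx_j. Under the identification (dy ∧ dz, dz ∧ dx, dx ∧ dy) ↔ (e_x, e_y, e_z), the coefficients are exactly the components of curl F. Compute:
  ∂R/∂y - ∂Q/∂z = (-4*y - z) - (6*z) = -4*y - 7*z
  ∂P/∂z - ∂R/∂x = (2*y) - (0) = 2*y
  ∂Q/∂x - ∂P/∂y = (-y) - (-x + 2*z) = x - y - 2*z.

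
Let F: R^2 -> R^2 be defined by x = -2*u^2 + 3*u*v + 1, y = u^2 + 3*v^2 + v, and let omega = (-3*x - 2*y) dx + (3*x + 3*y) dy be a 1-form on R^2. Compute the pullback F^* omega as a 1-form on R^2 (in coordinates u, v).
F^* omega = (-22*u^3 + 66*u^2*v + 15*u*v^2 + 14*u*v + 18*u - 18*v^3 - 6*v^2 - 9*v) du + (12*u^3 - 45*u^2*v - 3*u^2 + 36*u*v^2 + 3*u*v - 9*u + 54*v^3 + 27*v^2 + 21*v + 3) dv

Using F^*(f dg) = (f ∘ F) d(g ∘ F), substitute each coordinate x_i by F_i(u, v) in f_i, and replace dx_i by d F_i = (∂F_i/∂u) du + (∂F_i/∂v) dv.
  For the x component: f_1(F) = 4*u^2 - 9*u*v - 6*v^2 - 2*v - 3; d F_1 = (-4*u + 3*v) du + (3*u) dv
  For the y component: f_2(F) = -3*u^2 + 9*u*v + 9*v^2 + 3*v + 3; d F_2 = (2*u) du + (6*v + 1) dv
Combining and collecting du, dv coefficients:
  coeff of du: -22*u^3 + 66*u^2*v + 15*u*v^2 + 14*u*v + 18*u - 18*v^3 - 6*v^2 - 9*v
  coeff of dv: 12*u^3 - 45*u^2*v - 3*u^2 + 36*u*v^2 + 3*u*v - 9*u + 54*v^3 + 27*v^2 + 21*v + 3
F^* omega = (-22*u^3 + 66*u^2*v + 15*u*v^2 + 14*u*v + 18*u - 18*v^3 - 6*v^2 - 9*v) du + (12*u^3 - 45*u^2*v - 3*u^2 + 36*u*v^2 + 3*u*v - 9*u + 54*v^3 + 27*v^2 + 21*v + 3) dv.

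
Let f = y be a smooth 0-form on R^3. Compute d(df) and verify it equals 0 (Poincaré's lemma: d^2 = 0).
d(df) = 0

Step 1: df = sum_i (∂f/∂x_i) dx_i = (0) dx + (1) dy + (0) dz.
Step 2: Apply d again. Using the 1-form formula, the coefficient of dx ∧ dy in d(df) is ∂^2 f/∂x ∂y - ∂^2 f/∂y ∂x = (0) - (0) = 0 (equality of mixed partials for smooth f).
Similarly for dx ∧ dz and dy ∧ dz — all coefficients vanish. So d(df) = 0.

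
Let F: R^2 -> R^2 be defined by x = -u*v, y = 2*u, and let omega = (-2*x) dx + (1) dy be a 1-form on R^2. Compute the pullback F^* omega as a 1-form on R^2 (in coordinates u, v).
F^* omega = (-2*u*v^2 + 2) du + (-2*u^2*v) dv

Using F^*(f dg) = (f ∘ F) d(g ∘ F), substitute each coordinate x_i by F_i(u, v) in f_i, and replace dx_i by d F_i = (∂F_i/∂u) du + (∂F_i/∂v) dv.
  For the x component: f_1(F) = 2*u*v; d F_1 = (-v) du + (-u) dv
  For the y component: f_2(F) = 1; d F_2 = (2) du + (0) dv
Combining and collecting du, dv coefficients:
  coeff of du: -2*u*v^2 + 2
  coeff of dv: -2*u^2*v
F^* omega = (-2*u*v^2 + 2) du + (-2*u^2*v) dv.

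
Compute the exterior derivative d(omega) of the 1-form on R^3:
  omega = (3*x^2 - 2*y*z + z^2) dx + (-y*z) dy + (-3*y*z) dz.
d(omega) = (2*z) dx ∧ dy + (2*y - 2*z) dx ∧ dz + (y - 3*z) dy ∧ dz

For a 1-form omega = sum_i f_i dx_i, the exterior derivative is
  d(omega) = sum_{i < j} (∂f_j/∂x_i - ∂f_i/∂x_j) dx_i ∧ dx_j.
  coefficient of dx ∧ dy: ∂f_2/∂x - ∂f_1/∂y = ∂(-y*z)/∂x - ∂(3*x^2 - 2*y*z + z^2)/∂y = 2*z
  coefficient of dx ∧ dz: ∂f_3/∂x - ∂f_1/∂z = ∂(-3*y*z)/∂x - ∂(3*x^2 - 2*y*z + z^2)/∂z = 2*y - 2*z
  coefficient of dy ∧ dz: ∂f_3/∂y - ∂f_2/∂z = ∂(-3*y*z)/∂y - ∂(-y*z)/∂z = y - 3*z
Assembling: d(omega) = (2*z) dx ∧ dy + (2*y - 2*z) dx ∧ dz + (y - 3*z) dy ∧ dz.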